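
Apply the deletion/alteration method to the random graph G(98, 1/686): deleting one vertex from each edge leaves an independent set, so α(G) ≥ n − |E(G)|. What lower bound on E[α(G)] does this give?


E[|E(G)|] = C(98, 2)·p = 4753 · (1/686) = 97/14.
E[α(G)] ≥ n − E[|E(G)|] = 98 − 97/14 = 1275/14.
Numerically: ≈ 91.07143.
(This is only a lower bound; the true E[α(G)] may be larger.)

E[α(G)] ≥ 1275/14 ≈ 91.07143.


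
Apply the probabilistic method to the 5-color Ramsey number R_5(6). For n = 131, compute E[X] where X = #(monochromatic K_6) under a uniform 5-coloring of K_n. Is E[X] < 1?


E[X] = C(131, 6) · 5^{1 − 15} = 6249655776 · 5^{−14} = 6249655776/6103515625.
As a reduced fraction: E[X] = 6249655776/6103515625 ≈ 1.023944.
Is E[X] < 1? NO.
Since E[X] ≥ 1, the first-moment bound is inconclusive at n = 131; it does NOT by itself certify R_5(6) > 131.

E[X] = 6249655776/6103515625 ≈ 1.023944; E[X] ≥ 1; first-moment method inconclusive here.


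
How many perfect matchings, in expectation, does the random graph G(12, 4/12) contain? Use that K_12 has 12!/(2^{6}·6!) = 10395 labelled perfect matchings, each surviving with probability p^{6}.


K_12 has 12!/(2^{6}·6!) = 10395 labelled perfect matchings.
For each such perfect matching H, let X_H = 1 if all 6 edges of H are present in G. Then P[X_H = 1] = p^{6} = (1/3)^{6} = 1/729.
By linearity: E[X] = Σ_H E[X_H] = 10395 · p^{6} = 10395 · 1/729 = 385/27.
Numerically: E[X] ≈ 14.26.

E[X] = 10395 · (1/3)^{6} = 385/27 ≈ 14.26.


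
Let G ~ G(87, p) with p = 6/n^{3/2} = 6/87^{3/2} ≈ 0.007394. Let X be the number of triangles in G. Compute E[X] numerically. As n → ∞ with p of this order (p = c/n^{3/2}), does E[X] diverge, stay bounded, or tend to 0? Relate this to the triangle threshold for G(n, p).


Number of potential triangles: C(87, 3) = 105995.
Each occurs with probability p³ ≈ (0.007394)³ ≈ 4.042194e-07.
By linearity: E[X] = C(87, 3)·p³ ≈ 105995 · 4.042194e-07 ≈ 0.0428.
Since α = 3/2 > 1, p = c/n^{3/2} = o(1/n) is below the triangle threshold p ~ 1/n. Asymptotically E[X] ~ (c³/6)·n^{3(1−α)} = (6³/6)·n^{-1.5} → 0, so by Markov's inequality G has no triangles w.h.p.

E[X] ≈ 0.0428; in regime p = Θ(1/n^{3/2}) E[X] tends to 0 (below the triangle threshold p ~ 1/n).


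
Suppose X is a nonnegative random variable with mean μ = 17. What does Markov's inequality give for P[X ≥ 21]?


μ = E[X] = 17, a = 21.
Markov: P[X ≥ 21] ≤ μ/a = (17)/21 = 17/21.
Numerically: ≈ 0.8095.
(Since a = 21 > μ = 17.0000, the bound 17/21 is < 1 and informative.)

P[X ≥ 21] ≤ 17/21 ≈ 0.8095.


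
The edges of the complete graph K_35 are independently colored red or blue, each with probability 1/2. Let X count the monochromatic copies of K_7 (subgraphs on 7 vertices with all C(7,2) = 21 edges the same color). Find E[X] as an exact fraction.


Let X = Σ_S X_S over the C(35, 7) = 6724520 subsets S of size 7, where X_S = 1 if the K_7 on S is monochromatic.
For a fixed S, the K_7 on S has C(7, 2) = 21 edges. P[all 21 edges red] = (1/2)^21, and likewise for blue, so P[monochromatic] = 2·(1/2)^21 = 2^{1 − 21} = 1/1048576.
By linearity of expectation: E[X] = C(35, 7) · 2^{1 − 21} = 6724520 · 1/1048576 = 840565/131072.
Numerically: E[X] ≈ 6.413002.

E[X] = C(35,7)·2^(1−C(7,2)) = 840565/131072 ≈ 6.413002.


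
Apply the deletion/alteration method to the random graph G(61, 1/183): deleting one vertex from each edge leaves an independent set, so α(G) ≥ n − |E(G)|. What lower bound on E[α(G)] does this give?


E[|E(G)|] = C(61, 2)·p = 1830 · (1/183) = 10.
E[α(G)] ≥ n − E[|E(G)|] = 61 − 10 = 51.
Numerically: ≈ 51.00000.
(This is only a lower bound; the true E[α(G)] may be larger.)

E[α(G)] ≥ 51 ≈ 51.00000.


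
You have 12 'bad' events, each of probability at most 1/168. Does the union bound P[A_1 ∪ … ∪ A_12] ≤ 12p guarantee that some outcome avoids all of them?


Union bound: P[∪_{i=1}^{12} A_i] ≤ Σ_i P[A_i] ≤ 12·p = 12·(1/168) = 1/14.
Numerically: 1/14 ≈ 0.0714286.
Is 1/14 < 1? YES.
Since P[∪ A_i] ≤ 1/14 < 1, the complement has P[∩ A_i^c] ≥ 1 − 1/14 = 13/14 > 0, so some outcome avoids every A_i.

12·p = 1/14 ≈ 0.0714286; existence CERTIFIED by the union bound.


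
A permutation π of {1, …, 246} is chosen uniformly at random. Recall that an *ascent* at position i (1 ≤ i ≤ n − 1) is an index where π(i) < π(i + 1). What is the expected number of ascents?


Write X = Σ X_I over i = 1, …, 245, with X_I the indicator of one ascent.
There are 245 indicators.
For each fixed i, the pair (π(i), π(i+1)) is a uniformly random ordered pair of distinct values from {1, …, 246}; by symmetry P[π(i) < π(i+1)] = 1/2.
By linearity: E[X] = 245 · (1/2) = (246 − 1) · (1/2) = 245/2 ≈ 122.500000.

E[X] = 245/2 = 122.500000.


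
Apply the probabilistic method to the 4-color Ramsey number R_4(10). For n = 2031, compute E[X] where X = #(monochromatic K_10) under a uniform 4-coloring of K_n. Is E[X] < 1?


E[X] = C(2031, 10) · 4^{1 − 45} = 321883478221675085423322615 · 4^{−44} = 321883478221675085423322615/309485009821345068724781056.
As a reduced fraction: E[X] = 321883478221675085423322615/309485009821345068724781056 ≈ 1.04006.
Is E[X] < 1? NO.
Since E[X] ≥ 1, the first-moment bound is inconclusive at n = 2031; it does NOT by itself certify R_4(10) > 2031.

E[X] = 321883478221675085423322615/309485009821345068724781056 ≈ 1.04006; E[X] ≥ 1; first-moment method inconclusive here.


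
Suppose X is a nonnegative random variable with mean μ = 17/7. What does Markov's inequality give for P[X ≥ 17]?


μ = E[X] = 17/7, a = 17.
Markov: P[X ≥ 17] ≤ μ/a = (17/7)/17 = 1/7.
Numerically: ≈ 0.142857.
(Since a = 17 > μ = 2.428571, the bound 1/7 is < 1 and informative.)

P[X ≥ 17] ≤ 1/7 ≈ 0.142857.


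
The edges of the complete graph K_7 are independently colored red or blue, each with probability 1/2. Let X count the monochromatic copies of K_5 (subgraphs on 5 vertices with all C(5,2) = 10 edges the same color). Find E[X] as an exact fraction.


Let X = Σ_S X_S over the C(7, 5) = 21 subsets S of size 5, where X_S = 1 if the K_5 on S is monochromatic.
For a fixed S, the K_5 on S has C(5, 2) = 10 edges. P[all 10 edges red] = (1/2)^10, and likewise for blue, so P[monochromatic] = 2·(1/2)^10 = 2^{1 − 10} = 1/512.
By linearity of expectation: E[X] = C(7, 5) · 2^{1 − 10} = 21 · 1/512 = 21/512.
Numerically: E[X] ≈ 0.0410.

E[X] = C(7,5)·2^(1−C(5,2)) = 21/512 ≈ 0.0410.


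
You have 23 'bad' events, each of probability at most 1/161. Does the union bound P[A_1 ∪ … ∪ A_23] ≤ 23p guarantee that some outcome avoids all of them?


Union bound: P[∪_{i=1}^{23} A_i] ≤ Σ_i P[A_i] ≤ 23·p = 23·(1/161) = 1/7.
Numerically: 1/7 ≈ 0.1428571.
Is 1/7 < 1? YES.
Since P[∪ A_i] ≤ 1/7 < 1, the complement has P[∩ A_i^c] ≥ 1 − 1/7 = 6/7 > 0, so some outcome avoids every A_i.

23·p = 1/7 ≈ 0.1428571; existence CERTIFIED by the union bound.


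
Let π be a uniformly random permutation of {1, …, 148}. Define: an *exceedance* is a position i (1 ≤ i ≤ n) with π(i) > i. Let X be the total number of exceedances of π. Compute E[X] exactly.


Write X = Σ_{i=1}^{148} X_i, where X_i = 1_{π(i) > i}.
For each fixed i, π(i) is uniform over {1, …, 148} (marginal of a uniform permutation), so P[π(i) > i] = (n − i)/n. Summing: Σ_{i=1}^{148} (n − i)/n = (0 + 1 + … + 147)/148 = 148(148 − 1)/(2·148) = (148 − 1)/2.
Hence E[X] = Σ_{i=1}^{148} (148 − i)/148 = 147/2 ≈ 73.50000.

E[X] = 147/2 = 73.50000.


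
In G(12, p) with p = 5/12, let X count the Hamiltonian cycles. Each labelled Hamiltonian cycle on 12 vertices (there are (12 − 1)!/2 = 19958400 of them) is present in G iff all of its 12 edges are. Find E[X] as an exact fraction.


K_12 has (12 − 1)!/2 = 19958400 labelled Hamiltonian cycles.
For each such Hamiltonian cycle H, let X_H = 1 if all 12 edges of H are present in G. Then P[X_H = 1] = p^{12} = (5/12)^{12} = 244140625/8916100448256.
Summing the indicators: E[X] = Σ_H E[X_H] = 19958400 · p^{12} = 19958400 · 244140625/8916100448256 = 469970703125/859963392.
Numerically: E[X] ≈ 547.

E[X] = 19958400 · (5/12)^{12} = 469970703125/859963392 ≈ 547.


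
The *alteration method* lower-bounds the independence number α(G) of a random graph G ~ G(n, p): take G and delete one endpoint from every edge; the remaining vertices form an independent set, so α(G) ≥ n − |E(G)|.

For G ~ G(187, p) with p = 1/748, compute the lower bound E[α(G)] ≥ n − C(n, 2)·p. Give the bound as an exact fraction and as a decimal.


E[|E(G)|] = C(187, 2)·p = 17391 · (1/748) = 93/4.
E[α(G)] ≥ n − E[|E(G)|] = 187 − 93/4 = 655/4.
Numerically: ≈ 163.750000.
(This is only a lower bound; the true E[α(G)] may be larger.)

E[α(G)] ≥ 655/4 ≈ 163.750000.


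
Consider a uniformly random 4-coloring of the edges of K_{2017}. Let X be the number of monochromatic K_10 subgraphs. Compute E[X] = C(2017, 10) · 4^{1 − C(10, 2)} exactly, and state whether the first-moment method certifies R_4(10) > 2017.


E[X] = C(2017, 10) · 4^{1 − 45} = 300324964434452596180990448 · 4^{−44} = 300324964434452596180990448/309485009821345068724781056.
As a reduced fraction: E[X] = 18770310277153287261311903/19342813113834066795298816 ≈ 0.9704023.
Is E[X] < 1? YES.
Since E[X] < 1, there exists a 4-coloring of K_{2017} with no monochromatic K_10; hence R_4(10) > 2017.

E[X] = 18770310277153287261311903/19342813113834066795298816 ≈ 0.9704023; E[X] < 1, so R_4(10) > 2017.


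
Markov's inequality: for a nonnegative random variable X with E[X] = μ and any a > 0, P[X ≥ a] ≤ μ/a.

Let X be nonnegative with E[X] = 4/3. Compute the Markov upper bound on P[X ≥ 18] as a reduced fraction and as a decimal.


μ = E[X] = 4/3, a = 18.
Markov: P[X ≥ 18] ≤ μ/a = (4/3)/18 = 2/27.
Numerically: ≈ 0.074.
(Since a = 18 > μ = 1.333, the bound 2/27 is < 1 and informative.)

P[X ≥ 18] ≤ 2/27 ≈ 0.074.


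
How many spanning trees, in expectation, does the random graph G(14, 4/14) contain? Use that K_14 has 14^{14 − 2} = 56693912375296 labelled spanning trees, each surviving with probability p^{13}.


K_14 has 14^{14 − 2} = 56693912375296 labelled spanning trees.
For each such spanning tree H, let X_H = 1 if all 13 edges of H are present in G. Then P[X_H = 1] = p^{13} = (2/7)^{13} = 8192/96889010407.
By linearity of expectation: E[X] = Σ_H E[X_H] = 56693912375296 · p^{13} = 56693912375296 · 8192/96889010407 = 33554432/7.
Numerically: E[X] ≈ 4.793e+06.

E[X] = 56693912375296 · (2/7)^{13} = 33554432/7 ≈ 4.793e+06.


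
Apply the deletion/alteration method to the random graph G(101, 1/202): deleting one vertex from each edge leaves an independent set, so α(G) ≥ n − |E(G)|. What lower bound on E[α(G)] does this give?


E[|E(G)|] = C(101, 2)·p = 5050 · (1/202) = 25.
E[α(G)] ≥ n − E[|E(G)|] = 101 − 25 = 76.
Numerically: ≈ 76.000.
(This is only a lower bound; the true E[α(G)] may be larger.)

E[α(G)] ≥ 76 ≈ 76.000.


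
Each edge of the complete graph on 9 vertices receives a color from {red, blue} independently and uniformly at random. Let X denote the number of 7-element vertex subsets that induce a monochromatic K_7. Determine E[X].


Let X = Σ_S X_S over the C(9, 7) = 36 subsets S of size 7, where X_S = 1 if the K_7 on S is monochromatic.
For a fixed S, the K_7 on S has C(7, 2) = 21 edges. P[all 21 edges red] = (1/2)^21, and likewise for blue, so P[monochromatic] = 2·(1/2)^21 = 2^{1 − 21} = 1/1048576.
Summing: E[X] = C(9, 7) · 2^{1 − 21} = 36 · 1/1048576 = 9/262144.
Numerically: E[X] ≈ 0.000.

E[X] = C(9,7)·2^(1−C(7,2)) = 9/262144 ≈ 0.000.


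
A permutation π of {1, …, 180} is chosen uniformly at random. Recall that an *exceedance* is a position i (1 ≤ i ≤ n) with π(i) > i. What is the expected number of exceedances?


Write X = Σ_{i=1}^{180} X_i, where X_i = 1_{π(i) > i}.
For each fixed i, π(i) is uniform over {1, …, 180} (marginal of a uniform permutation), so P[π(i) > i] = (n − i)/n. Summing: Σ_{i=1}^{180} (n − i)/n = (0 + 1 + … + 179)/180 = 180(180 − 1)/(2·180) = (180 − 1)/2.
Hence E[X] = Σ_{i=1}^{180} (180 − i)/180 = 179/2 ≈ 89.500000.

E[X] = 179/2 = 89.500000.


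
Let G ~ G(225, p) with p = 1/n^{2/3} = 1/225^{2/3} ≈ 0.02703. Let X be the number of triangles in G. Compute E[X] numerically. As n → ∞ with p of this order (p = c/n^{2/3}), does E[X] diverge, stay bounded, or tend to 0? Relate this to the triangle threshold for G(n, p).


Number of potential triangles: C(225, 3) = 1873200.
Each occurs with probability p³ ≈ (0.02703)³ ≈ 1.975309e-05.
By linearity: E[X] = C(225, 3)·p³ ≈ 1873200 · 1.975309e-05 ≈ 37.0015.
Since α = 2/3 < 1, p = c/n^{2/3} ≫ 1/n is above the triangle threshold p ~ 1/n. Asymptotically E[X] ~ (c³/6)·n^{3(1−α)} = (1³/6)·n^{1} → ∞; triangles are abundant w.h.p.

E[X] ≈ 37.0015; in regime p = Θ(1/n^{2/3}) E[X] diverges (above the triangle threshold p ~ 1/n).


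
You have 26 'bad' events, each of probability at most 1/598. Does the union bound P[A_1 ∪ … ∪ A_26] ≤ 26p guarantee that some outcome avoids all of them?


Union bound: P[∪_{i=1}^{26} A_i] ≤ Σ_i P[A_i] ≤ 26·p = 26·(1/598) = 1/23.
Numerically: 1/23 ≈ 0.04348.
Is 1/23 < 1? YES.
Since P[∪ A_i] ≤ 1/23 < 1, the complement has P[∩ A_i^c] ≥ 1 − 1/23 = 22/23 > 0, so some outcome avoids every A_i.

26·p = 1/23 ≈ 0.04348; existence CERTIFIED by the union bound.


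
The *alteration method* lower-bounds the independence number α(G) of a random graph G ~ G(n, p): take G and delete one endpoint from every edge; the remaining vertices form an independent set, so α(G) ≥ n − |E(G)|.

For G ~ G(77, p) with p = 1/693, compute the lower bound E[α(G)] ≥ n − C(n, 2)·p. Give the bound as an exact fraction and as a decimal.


E[|E(G)|] = C(77, 2)·p = 2926 · (1/693) = 38/9.
E[α(G)] ≥ n − E[|E(G)|] = 77 − 38/9 = 655/9.
Numerically: ≈ 72.778.
(This is only a lower bound; the true E[α(G)] may be larger.)

E[α(G)] ≥ 655/9 ≈ 72.778.


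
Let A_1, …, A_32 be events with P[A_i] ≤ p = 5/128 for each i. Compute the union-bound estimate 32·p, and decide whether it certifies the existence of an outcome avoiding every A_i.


Union bound: P[∪_{i=1}^{32} A_i] ≤ Σ_i P[A_i] ≤ 32·p = 32·(5/128) = 5/4.
Numerically: 5/4 ≈ 1.2500000.
Is 5/4 < 1? NO.
Since the bound 5/4 is ≥ 1, the union bound is uninformative here; it does NOT by itself certify existence.

32·p = 5/4 ≈ 1.2500000; existence NOT certified by the union bound.


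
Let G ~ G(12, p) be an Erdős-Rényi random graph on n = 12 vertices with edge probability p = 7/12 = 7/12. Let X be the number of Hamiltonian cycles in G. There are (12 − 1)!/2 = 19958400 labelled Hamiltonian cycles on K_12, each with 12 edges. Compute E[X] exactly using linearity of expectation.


K_12 has (12 − 1)!/2 = 19958400 labelled Hamiltonian cycles.
For each such Hamiltonian cycle H, let X_H = 1 if all 12 edges of H are present in G. Then P[X_H = 1] = p^{12} = (7/12)^{12} = 13841287201/8916100448256.
Summing the indicators: E[X] = Σ_H E[X_H] = 19958400 · p^{12} = 19958400 · 13841287201/8916100448256 = 26644477861925/859963392.
Numerically: E[X] ≈ 3.098e+04.

E[X] = 19958400 · (7/12)^{12} = 26644477861925/859963392 ≈ 3.098e+04.


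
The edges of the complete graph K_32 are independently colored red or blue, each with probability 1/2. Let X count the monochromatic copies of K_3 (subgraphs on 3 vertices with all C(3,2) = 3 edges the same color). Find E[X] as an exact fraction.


Let X = Σ_S X_S over the C(32, 3) = 4960 subsets S of size 3, where X_S = 1 if the K_3 on S is monochromatic.
For a fixed S, the K_3 on S has C(3, 2) = 3 edges. P[all 3 edges red] = (1/2)^3, and likewise for blue, so P[monochromatic] = 2·(1/2)^3 = 2^{1 − 3} = 1/4.
Summing: E[X] = C(32, 3) · 2^{1 − 3} = 4960 · 1/4 = 1240.
Numerically: E[X] ≈ 1240.0000.

E[X] = C(32,3)·2^(1−C(3,2)) = 1240 ≈ 1240.0000.


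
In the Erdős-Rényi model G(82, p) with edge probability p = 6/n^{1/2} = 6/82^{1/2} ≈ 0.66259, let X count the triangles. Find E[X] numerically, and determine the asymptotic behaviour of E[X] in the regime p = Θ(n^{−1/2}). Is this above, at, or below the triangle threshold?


Number of potential triangles: C(82, 3) = 88560.
Each occurs with probability p³ ≈ (0.66259)³ ≈ 2.9089280e-01.
By linearity: E[X] = C(82, 3)·p³ ≈ 88560 · 2.9089280e-01 ≈ 25761.46640.
Since α = 1/2 < 1, p = c/n^{1/2} ≫ 1/n is above the triangle threshold p ~ 1/n. Asymptotically E[X] ~ (c³/6)·n^{3(1−α)} = (6³/6)·n^{1.5} → ∞; triangles are abundant w.h.p.

E[X] ≈ 25761.46640; in regime p = Θ(1/n^{1/2}) E[X] diverges (above the triangle threshold p ~ 1/n).


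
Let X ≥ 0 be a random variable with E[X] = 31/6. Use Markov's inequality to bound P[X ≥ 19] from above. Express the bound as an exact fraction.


μ = E[X] = 31/6, a = 19.
Markov: P[X ≥ 19] ≤ μ/a = (31/6)/19 = 31/114.
Numerically: ≈ 0.272.
(Since a = 19 > μ = 5.167, the bound 31/114 is < 1 and informative.)

P[X ≥ 19] ≤ 31/114 ≈ 0.272.


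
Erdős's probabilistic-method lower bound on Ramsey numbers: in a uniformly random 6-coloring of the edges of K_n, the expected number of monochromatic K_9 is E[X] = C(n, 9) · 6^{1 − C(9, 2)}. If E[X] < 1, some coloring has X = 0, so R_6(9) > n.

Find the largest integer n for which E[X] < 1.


We need C(n, 9) · 6^{1 − 36} < 1, i.e. C(n, 9) < 6^{36 − 1} = 1719070799748422591028658176.
Check values of n near the boundary:
  n = 4407: C(4407, 9) = 1713856532599459170657070050; 1713856532599459170657070050 < 1719070799748422591028658176? YES
  n = 4408: C(4408, 9) = 1717362945146264156457459600; 1717362945146264156457459600 < 1719070799748422591028658176? YES
  n = 4409: C(4409, 9) = 1720875732988608787686577131; 1720875732988608787686577131 < 1719070799748422591028658176? NO
  n = 4410: C(4410, 9) = 1724394906266704102180823710; 1724394906266704102180823710 < 1719070799748422591028658176? NO
The largest n with C(n, 9) < 1719070799748422591028658176 is n = 4408 (where E[X] = 35778394690547169926197075/35813974994758803979763712 ≈ 0.9990). Hence R_6(9) > 4408, i.e. R_6(9) ≥ 4409.

Largest n = 4408; hence R_6(9) > 4408.


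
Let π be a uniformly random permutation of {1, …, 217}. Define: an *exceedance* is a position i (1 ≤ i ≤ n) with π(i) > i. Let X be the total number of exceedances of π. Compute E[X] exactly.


Write X = Σ_{i=1}^{217} X_i, where X_i = 1_{π(i) > i}.
For each fixed i, π(i) is uniform over {1, …, 217} (marginal of a uniform permutation), so P[π(i) > i] = (n − i)/n. Summing: Σ_{i=1}^{217} (n − i)/n = (0 + 1 + … + 216)/217 = 217(217 − 1)/(2·217) = (217 − 1)/2.
Hence E[X] = Σ_{i=1}^{217} (217 − i)/217 = 108 ≈ 108.0000.

E[X] = 108 = 108.0000.


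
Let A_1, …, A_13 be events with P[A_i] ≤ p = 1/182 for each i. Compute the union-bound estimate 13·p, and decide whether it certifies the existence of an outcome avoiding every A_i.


Union bound: P[∪_{i=1}^{13} A_i] ≤ Σ_i P[A_i] ≤ 13·p = 13·(1/182) = 1/14.
Numerically: 1/14 ≈ 0.071.
Is 1/14 < 1? YES.
Since P[∪ A_i] ≤ 1/14 < 1, the complement has P[∩ A_i^c] ≥ 1 − 1/14 = 13/14 > 0, so some outcome avoids every A_i.

13·p = 1/14 ≈ 0.071; existence CERTIFIED by the union bound.


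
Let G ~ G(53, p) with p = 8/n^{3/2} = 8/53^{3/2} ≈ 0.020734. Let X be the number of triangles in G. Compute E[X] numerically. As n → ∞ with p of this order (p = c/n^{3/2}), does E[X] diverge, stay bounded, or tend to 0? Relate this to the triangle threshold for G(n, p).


Number of potential triangles: C(53, 3) = 23426.
Each occurs with probability p³ ≈ (0.020734)³ ≈ 8.9130953e-06.
By linearity: E[X] = C(53, 3)·p³ ≈ 23426 · 8.9130953e-06 ≈ 0.20880.
Since α = 3/2 > 1, p = c/n^{3/2} = o(1/n) is below the triangle threshold p ~ 1/n. Asymptotically E[X] ~ (c³/6)·n^{3(1−α)} = (8³/6)·n^{-1.5} → 0, so by Markov's inequality G has no triangles w.h.p.

E[X] ≈ 0.20880; in regime p = Θ(1/n^{3/2}) E[X] tends to 0 (below the triangle threshold p ~ 1/n).


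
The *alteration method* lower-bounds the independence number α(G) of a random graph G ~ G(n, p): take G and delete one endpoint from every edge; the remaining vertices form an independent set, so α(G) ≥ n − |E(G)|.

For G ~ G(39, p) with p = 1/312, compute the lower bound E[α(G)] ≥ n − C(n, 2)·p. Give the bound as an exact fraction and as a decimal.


E[|E(G)|] = C(39, 2)·p = 741 · (1/312) = 19/8.
E[α(G)] ≥ n − E[|E(G)|] = 39 − 19/8 = 293/8.
Numerically: ≈ 36.6250.
(This is only a lower bound; the true E[α(G)] may be larger.)

E[α(G)] ≥ 293/8 ≈ 36.6250.


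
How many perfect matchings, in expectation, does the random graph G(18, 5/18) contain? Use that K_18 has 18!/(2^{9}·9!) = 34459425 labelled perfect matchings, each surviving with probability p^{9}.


K_18 has 18!/(2^{9}·9!) = 34459425 labelled perfect matchings.
For each such perfect matching H, let X_H = 1 if all 9 edges of H are present in G. Then P[X_H = 1] = p^{9} = (5/18)^{9} = 1953125/198359290368.
By linearity: E[X] = Σ_H E[X_H] = 34459425 · p^{9} = 34459425 · 1953125/198359290368 = 830908203125/2448880128.
Numerically: E[X] ≈ 339.

E[X] = 34459425 · (5/18)^{9} = 830908203125/2448880128 ≈ 339.


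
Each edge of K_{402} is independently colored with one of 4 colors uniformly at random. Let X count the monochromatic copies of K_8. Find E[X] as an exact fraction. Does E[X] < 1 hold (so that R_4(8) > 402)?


E[X] = C(402, 8) · 4^{1 − 28} = 15770615726749950 · 4^{−27} = 15770615726749950/18014398509481984.
As a reduced fraction: E[X] = 7885307863374975/9007199254740992 ≈ 0.87545.
Is E[X] < 1? YES.
Since E[X] < 1, there exists a 4-coloring of K_{402} with no monochromatic K_8; hence R_4(8) > 402.

E[X] = 7885307863374975/9007199254740992 ≈ 0.87545; E[X] < 1, so R_4(8) > 402.


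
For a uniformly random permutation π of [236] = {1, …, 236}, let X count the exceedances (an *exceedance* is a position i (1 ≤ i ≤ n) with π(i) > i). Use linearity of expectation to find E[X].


Write X = Σ_{i=1}^{236} X_i, where X_i = 1_{π(i) > i}.
For each fixed i, π(i) is uniform over {1, …, 236} (marginal of a uniform permutation), so P[π(i) > i] = (n − i)/n. Summing: Σ_{i=1}^{236} (n − i)/n = (0 + 1 + … + 235)/236 = 236(236 − 1)/(2·236) = (236 − 1)/2.
Hence E[X] = Σ_{i=1}^{236} (236 − i)/236 = 235/2 ≈ 117.500.

E[X] = 235/2 = 117.500.


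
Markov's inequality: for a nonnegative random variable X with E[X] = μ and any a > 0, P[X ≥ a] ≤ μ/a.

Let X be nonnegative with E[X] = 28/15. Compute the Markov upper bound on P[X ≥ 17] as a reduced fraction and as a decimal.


μ = E[X] = 28/15, a = 17.
Markov: P[X ≥ 17] ≤ μ/a = (28/15)/17 = 28/255.
Numerically: ≈ 0.1098.
(Since a = 17 > μ = 1.8667, the bound 28/255 is < 1 and informative.)

P[X ≥ 17] ≤ 28/255 ≈ 0.1098.


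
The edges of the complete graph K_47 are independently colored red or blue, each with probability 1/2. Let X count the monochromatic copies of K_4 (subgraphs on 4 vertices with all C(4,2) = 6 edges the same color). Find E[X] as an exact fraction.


Let X = Σ_S X_S over the C(47, 4) = 178365 subsets S of size 4, where X_S = 1 if the K_4 on S is monochromatic.
For a fixed S, the K_4 on S has C(4, 2) = 6 edges. P[all 6 edges red] = (1/2)^6, and likewise for blue, so P[monochromatic] = 2·(1/2)^6 = 2^{1 − 6} = 1/32.
By linearity: E[X] = C(47, 4) · 2^{1 − 6} = 178365 · 1/32 = 178365/32.
Numerically: E[X] ≈ 5573.906250.

E[X] = C(47,4)·2^(1−C(4,2)) = 178365/32 ≈ 5573.906250.


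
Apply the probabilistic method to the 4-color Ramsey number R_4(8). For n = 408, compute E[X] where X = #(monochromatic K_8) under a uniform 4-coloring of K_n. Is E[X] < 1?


E[X] = C(408, 8) · 4^{1 − 28} = 17773458424095231 · 4^{−27} = 17773458424095231/18014398509481984.
As a reduced fraction: E[X] = 17773458424095231/18014398509481984 ≈ 0.98663.
Is E[X] < 1? YES.
Since E[X] < 1, there exists a 4-coloring of K_{408} with no monochromatic K_8; hence R_4(8) > 408.

E[X] = 17773458424095231/18014398509481984 ≈ 0.98663; E[X] < 1, so R_4(8) > 408.


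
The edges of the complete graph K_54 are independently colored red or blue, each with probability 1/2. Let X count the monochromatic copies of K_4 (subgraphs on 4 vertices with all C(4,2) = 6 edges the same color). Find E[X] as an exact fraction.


Let X = Σ_S X_S over the C(54, 4) = 316251 subsets S of size 4, where X_S = 1 if the K_4 on S is monochromatic.
For a fixed S, the K_4 on S has C(4, 2) = 6 edges. P[all 6 edges red] = (1/2)^6, and likewise for blue, so P[monochromatic] = 2·(1/2)^6 = 2^{1 − 6} = 1/32.
By linearity of expectation: E[X] = C(54, 4) · 2^{1 − 6} = 316251 · 1/32 = 316251/32.
Numerically: E[X] ≈ 9882.8438.

E[X] = C(54,4)·2^(1−C(4,2)) = 316251/32 ≈ 9882.8438.


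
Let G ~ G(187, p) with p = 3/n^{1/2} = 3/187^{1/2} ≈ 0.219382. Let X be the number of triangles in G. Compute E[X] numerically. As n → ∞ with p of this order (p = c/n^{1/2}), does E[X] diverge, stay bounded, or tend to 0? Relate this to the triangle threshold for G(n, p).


Number of potential triangles: C(187, 3) = 1072445.
Each occurs with probability p³ ≈ (0.219382)³ ≈ 1.05584789e-02.
By linearity: E[X] = C(187, 3)·p³ ≈ 1072445 · 1.05584789e-02 ≈ 11323.387851.
Since α = 1/2 < 1, p = c/n^{1/2} ≫ 1/n is above the triangle threshold p ~ 1/n. Asymptotically E[X] ~ (c³/6)·n^{3(1−α)} = (3³/6)·n^{1.5} → ∞; triangles are abundant w.h.p.

E[X] ≈ 11323.387851; in regime p = Θ(1/n^{1/2}) E[X] diverges (above the triangle threshold p ~ 1/n).


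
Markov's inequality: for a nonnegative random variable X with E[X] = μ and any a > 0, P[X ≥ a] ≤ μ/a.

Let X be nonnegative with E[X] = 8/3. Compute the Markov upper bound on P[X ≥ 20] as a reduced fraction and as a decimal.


μ = E[X] = 8/3, a = 20.
Markov: P[X ≥ 20] ≤ μ/a = (8/3)/20 = 2/15.
Numerically: ≈ 0.133.
(Since a = 20 > μ = 2.667, the bound 2/15 is < 1 and informative.)

P[X ≥ 20] ≤ 2/15 ≈ 0.133.


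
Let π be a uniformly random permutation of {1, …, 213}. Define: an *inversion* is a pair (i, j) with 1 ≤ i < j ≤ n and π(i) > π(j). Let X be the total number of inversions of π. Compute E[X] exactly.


Write X = Σ X_I over the C(213, 2) = 22578 pairs i < j, with X_I the indicator of one inversion.
There are 22578 indicators.
For each fixed pair i < j, the values π(i) and π(j) are two distinct elements of {1, …, 213} in uniformly random order; by symmetry P[π(i) > π(j)] = 1/2.
By linearity: E[X] = 22578 · (1/2) = C(213, 2) · (1/2) = 22578/2 = 11289 ≈ 11289.000000.

E[X] = 11289 = 11289.000000.


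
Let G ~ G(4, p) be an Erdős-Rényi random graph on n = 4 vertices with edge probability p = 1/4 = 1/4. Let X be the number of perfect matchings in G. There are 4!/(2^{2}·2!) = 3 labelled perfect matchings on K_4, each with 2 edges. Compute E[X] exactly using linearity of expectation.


K_4 has 4!/(2^{2}·2!) = 3 labelled perfect matchings.
For each such perfect matching H, let X_H = 1 if all 2 edges of H are present in G. Then P[X_H = 1] = p^{2} = (1/4)^{2} = 1/16.
Summing the indicators: E[X] = Σ_H E[X_H] = 3 · p^{2} = 3 · 1/16 = 3/16.
Numerically: E[X] ≈ 0.1875.

E[X] = 3 · (1/4)^{2} = 3/16 ≈ 0.1875.


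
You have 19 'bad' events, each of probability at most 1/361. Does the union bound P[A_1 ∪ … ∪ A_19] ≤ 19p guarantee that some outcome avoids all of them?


Union bound: P[∪_{i=1}^{19} A_i] ≤ Σ_i P[A_i] ≤ 19·p = 19·(1/361) = 1/19.
Numerically: 1/19 ≈ 0.0526.
Is 1/19 < 1? YES.
Since P[∪ A_i] ≤ 1/19 < 1, the complement has P[∩ A_i^c] ≥ 1 − 1/19 = 18/19 > 0, so some outcome avoids every A_i.

19·p = 1/19 ≈ 0.0526; existence CERTIFIED by the union bound.


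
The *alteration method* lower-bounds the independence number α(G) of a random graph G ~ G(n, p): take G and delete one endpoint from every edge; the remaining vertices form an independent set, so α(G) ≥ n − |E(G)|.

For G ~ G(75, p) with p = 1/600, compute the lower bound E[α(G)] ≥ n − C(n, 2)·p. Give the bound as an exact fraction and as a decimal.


E[|E(G)|] = C(75, 2)·p = 2775 · (1/600) = 37/8.
E[α(G)] ≥ n − E[|E(G)|] = 75 − 37/8 = 563/8.
Numerically: ≈ 70.375000.
(This is only a lower bound; the true E[α(G)] may be larger.)

E[α(G)] ≥ 563/8 ≈ 70.375000.


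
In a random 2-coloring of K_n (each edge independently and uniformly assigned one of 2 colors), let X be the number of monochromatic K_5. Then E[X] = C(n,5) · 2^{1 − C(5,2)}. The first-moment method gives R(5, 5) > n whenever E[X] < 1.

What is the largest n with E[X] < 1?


We need C(n, 5) · 2^{1 − 10} < 1, i.e. C(n, 5) < 2^{10 − 1} = 512.
Check values of n near the boundary:
  n = 7: C(7, 5) = 21; 21 < 512? YES
  n = 8: C(8, 5) = 56; 56 < 512? YES
  n = 9: C(9, 5) = 126; 126 < 512? YES
  n = 10: C(10, 5) = 252; 252 < 512? YES
  n = 11: C(11, 5) = 462; 462 < 512? YES
  n = 12: C(12, 5) = 792; 792 < 512? NO
  n = 13: C(13, 5) = 1287; 1287 < 512? NO
The largest n with C(n, 5) < 512 is n = 11 (where E[X] = 231/256 ≈ 0.902344). Hence R(5, 5) > 11, i.e. R(5, 5) ≥ 12.

Largest n = 11; hence R(5, 5) > 11.


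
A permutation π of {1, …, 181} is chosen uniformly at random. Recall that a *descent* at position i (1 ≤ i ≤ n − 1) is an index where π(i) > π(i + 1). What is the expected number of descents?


Write X = Σ X_I over i = 1, …, 180, with X_I the indicator of one descent.
There are 180 indicators.
For each fixed i, the pair (π(i), π(i+1)) is a uniformly random ordered pair of distinct values from {1, …, 181}; by symmetry P[π(i) > π(i+1)] = 1/2.
By linearity: E[X] = 180 · (1/2) = (181 − 1) · (1/2) = 90 ≈ 90.00000.

E[X] = 90 = 90.00000.


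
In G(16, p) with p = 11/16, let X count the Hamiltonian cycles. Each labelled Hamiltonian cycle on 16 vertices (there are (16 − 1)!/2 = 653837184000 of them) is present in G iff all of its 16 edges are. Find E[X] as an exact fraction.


K_16 has (16 − 1)!/2 = 653837184000 labelled Hamiltonian cycles.
For each such Hamiltonian cycle H, let X_H = 1 if all 16 edges of H are present in G. Then P[X_H = 1] = p^{16} = (11/16)^{16} = 45949729863572161/18446744073709551616.
By linearity: E[X] = Σ_H E[X_H] = 653837184000 · p^{16} = 653837184000 · 45949729863572161/18446744073709551616 = 29339494120662818290072875/18014398509481984.
Numerically: E[X] ≈ 1.6287e+09.

E[X] = 653837184000 · (11/16)^{16} = 29339494120662818290072875/18014398509481984 ≈ 1.6287e+09.


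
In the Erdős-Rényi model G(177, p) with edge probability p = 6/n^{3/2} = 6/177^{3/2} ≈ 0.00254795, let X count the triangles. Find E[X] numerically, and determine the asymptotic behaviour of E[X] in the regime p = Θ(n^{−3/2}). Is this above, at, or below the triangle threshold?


Number of potential triangles: C(177, 3) = 908600.
Each occurs with probability p³ ≈ (0.00254795)³ ≈ 1.65414681e-08.
By linearity: E[X] = C(177, 3)·p³ ≈ 908600 · 1.65414681e-08 ≈ 0.015030.
Since α = 3/2 > 1, p = c/n^{3/2} = o(1/n) is below the triangle threshold p ~ 1/n. Asymptotically E[X] ~ (c³/6)·n^{3(1−α)} = (6³/6)·n^{-1.5} → 0, so by Markov's inequality G has no triangles w.h.p.

E[X] ≈ 0.015030; in regime p = Θ(1/n^{3/2}) E[X] tends to 0 (below the triangle threshold p ~ 1/n).


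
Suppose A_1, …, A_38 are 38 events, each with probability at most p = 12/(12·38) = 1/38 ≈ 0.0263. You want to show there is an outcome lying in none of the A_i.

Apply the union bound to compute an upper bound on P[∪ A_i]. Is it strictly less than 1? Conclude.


Union bound: P[∪_{i=1}^{38} A_i] ≤ Σ_i P[A_i] ≤ 38·p = 38·(1/38) = 1.
Numerically: 1 ≈ 1.0000.
Is 1 < 1? NO.
Since the bound 1 is ≥ 1, the union bound is uninformative here; it does NOT by itself certify existence.

38·p = 1 ≈ 1.0000; existence NOT certified by the union bound.


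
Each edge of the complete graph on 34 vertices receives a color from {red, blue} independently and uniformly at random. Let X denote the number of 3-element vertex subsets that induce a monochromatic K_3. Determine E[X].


Let X = Σ_S X_S over the C(34, 3) = 5984 subsets S of size 3, where X_S = 1 if the K_3 on S is monochromatic.
For a fixed S, the K_3 on S has C(3, 2) = 3 edges. P[all 3 edges red] = (1/2)^3, and likewise for blue, so P[monochromatic] = 2·(1/2)^3 = 2^{1 − 3} = 1/4.
By linearity: E[X] = C(34, 3) · 2^{1 − 3} = 5984 · 1/4 = 1496.
Numerically: E[X] ≈ 1496.000000.

E[X] = C(34,3)·2^(1−C(3,2)) = 1496 ≈ 1496.000000.


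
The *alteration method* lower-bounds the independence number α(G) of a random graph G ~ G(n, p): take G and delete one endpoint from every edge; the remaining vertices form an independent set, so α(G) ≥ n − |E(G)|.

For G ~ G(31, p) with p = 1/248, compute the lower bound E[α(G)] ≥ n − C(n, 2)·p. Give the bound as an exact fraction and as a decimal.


E[|E(G)|] = C(31, 2)·p = 465 · (1/248) = 15/8.
E[α(G)] ≥ n − E[|E(G)|] = 31 − 15/8 = 233/8.
Numerically: ≈ 29.1250.
(This is only a lower bound; the true E[α(G)] may be larger.)

E[α(G)] ≥ 233/8 ≈ 29.1250.


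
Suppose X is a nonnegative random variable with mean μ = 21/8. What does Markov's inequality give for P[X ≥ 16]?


μ = E[X] = 21/8, a = 16.
Markov: P[X ≥ 16] ≤ μ/a = (21/8)/16 = 21/128.
Numerically: ≈ 0.16406.
(Since a = 16 > μ = 2.62500, the bound 21/128 is < 1 and informative.)

P[X ≥ 16] ≤ 21/128 ≈ 0.16406.


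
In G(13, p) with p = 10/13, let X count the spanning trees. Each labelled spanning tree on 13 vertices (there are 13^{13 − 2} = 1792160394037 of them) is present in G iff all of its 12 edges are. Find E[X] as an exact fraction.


K_13 has 13^{13 − 2} = 1792160394037 labelled spanning trees.
For each such spanning tree H, let X_H = 1 if all 12 edges of H are present in G. Then P[X_H = 1] = p^{12} = (10/13)^{12} = 1000000000000/23298085122481.
By linearity: E[X] = Σ_H E[X_H] = 1792160394037 · p^{12} = 1792160394037 · 1000000000000/23298085122481 = 1000000000000/13.
Numerically: E[X] ≈ 7.692e+10.

E[X] = 1792160394037 · (10/13)^{12} = 1000000000000/13 ≈ 7.692e+10.


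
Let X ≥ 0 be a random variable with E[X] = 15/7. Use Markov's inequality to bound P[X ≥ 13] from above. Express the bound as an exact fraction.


μ = E[X] = 15/7, a = 13.
Markov: P[X ≥ 13] ≤ μ/a = (15/7)/13 = 15/91.
Numerically: ≈ 0.164835.
(Since a = 13 > μ = 2.142857, the bound 15/91 is < 1 and informative.)

P[X ≥ 13] ≤ 15/91 ≈ 0.164835.


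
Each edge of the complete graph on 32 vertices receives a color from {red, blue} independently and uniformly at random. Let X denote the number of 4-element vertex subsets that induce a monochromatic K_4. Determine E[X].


Let X = Σ_S X_S over the C(32, 4) = 35960 subsets S of size 4, where X_S = 1 if the K_4 on S is monochromatic.
For a fixed S, the K_4 on S has C(4, 2) = 6 edges. P[all 6 edges red] = (1/2)^6, and likewise for blue, so P[monochromatic] = 2·(1/2)^6 = 2^{1 − 6} = 1/32.
By linearity: E[X] = C(32, 4) · 2^{1 − 6} = 35960 · 1/32 = 4495/4.
Numerically: E[X] ≈ 1123.750000.

E[X] = C(32,4)·2^(1−C(4,2)) = 4495/4 ≈ 1123.750000.


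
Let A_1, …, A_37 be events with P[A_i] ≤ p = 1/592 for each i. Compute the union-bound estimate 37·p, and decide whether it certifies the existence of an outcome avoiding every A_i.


Union bound: P[∪_{i=1}^{37} A_i] ≤ Σ_i P[A_i] ≤ 37·p = 37·(1/592) = 1/16.
Numerically: 1/16 ≈ 0.0625000.
Is 1/16 < 1? YES.
Since P[∪ A_i] ≤ 1/16 < 1, the complement has P[∩ A_i^c] ≥ 1 − 1/16 = 15/16 > 0, so some outcome avoids every A_i.

37·p = 1/16 ≈ 0.0625000; existence CERTIFIED by the union bound.


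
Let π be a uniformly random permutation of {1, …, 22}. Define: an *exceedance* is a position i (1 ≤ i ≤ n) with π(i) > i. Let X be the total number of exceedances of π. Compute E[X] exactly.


Write X = Σ_{i=1}^{22} X_i, where X_i = 1_{π(i) > i}.
For each fixed i, π(i) is uniform over {1, …, 22} (marginal of a uniform permutation), so P[π(i) > i] = (n − i)/n. Summing: Σ_{i=1}^{22} (n − i)/n = (0 + 1 + … + 21)/22 = 22(22 − 1)/(2·22) = (22 − 1)/2.
Hence E[X] = Σ_{i=1}^{22} (22 − i)/22 = 21/2 ≈ 10.500000.

E[X] = 21/2 = 10.500000.


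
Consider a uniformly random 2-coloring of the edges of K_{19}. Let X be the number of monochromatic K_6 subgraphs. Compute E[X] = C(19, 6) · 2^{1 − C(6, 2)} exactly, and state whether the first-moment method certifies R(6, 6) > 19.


E[X] = C(19, 6) · 2^{1 − 15} = 27132 · 2^{−14} = 27132/16384.
As a reduced fraction: E[X] = 6783/4096 ≈ 1.656.
Is E[X] < 1? NO.
Since E[X] ≥ 1, the first-moment bound is inconclusive at n = 19; it does NOT by itself certify R(6, 6) > 19.

E[X] = 6783/4096 ≈ 1.656; E[X] ≥ 1; first-moment method inconclusive here.


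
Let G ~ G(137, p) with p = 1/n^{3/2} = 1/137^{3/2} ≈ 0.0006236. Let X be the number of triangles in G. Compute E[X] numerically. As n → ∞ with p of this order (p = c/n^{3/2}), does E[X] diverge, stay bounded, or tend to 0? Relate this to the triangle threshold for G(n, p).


Number of potential triangles: C(137, 3) = 419220.
Each occurs with probability p³ ≈ (0.0006236)³ ≈ 2.425255e-10.
By linearity: E[X] = C(137, 3)·p³ ≈ 419220 · 2.425255e-10 ≈ 0.0001.
Since α = 3/2 > 1, p = c/n^{3/2} = o(1/n) is below the triangle threshold p ~ 1/n. Asymptotically E[X] ~ (c³/6)·n^{3(1−α)} = (1³/6)·n^{-1.5} → 0, so by Markov's inequality G has no triangles w.h.p.

E[X] ≈ 0.0001; in regime p = Θ(1/n^{3/2}) E[X] tends to 0 (below the triangle threshold p ~ 1/n).


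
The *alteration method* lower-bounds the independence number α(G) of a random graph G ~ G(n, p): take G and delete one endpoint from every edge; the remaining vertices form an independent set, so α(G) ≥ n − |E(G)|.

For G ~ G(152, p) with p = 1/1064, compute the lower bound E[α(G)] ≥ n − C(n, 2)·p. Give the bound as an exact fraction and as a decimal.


E[|E(G)|] = C(152, 2)·p = 11476 · (1/1064) = 151/14.
E[α(G)] ≥ n − E[|E(G)|] = 152 − 151/14 = 1977/14.
Numerically: ≈ 141.2143.
(This is only a lower bound; the true E[α(G)] may be larger.)

E[α(G)] ≥ 1977/14 ≈ 141.2143.


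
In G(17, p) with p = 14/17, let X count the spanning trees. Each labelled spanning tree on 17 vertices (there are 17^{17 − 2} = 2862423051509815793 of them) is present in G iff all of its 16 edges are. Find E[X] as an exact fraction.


K_17 has 17^{17 − 2} = 2862423051509815793 labelled spanning trees.
For each such spanning tree H, let X_H = 1 if all 16 edges of H are present in G. Then P[X_H = 1] = p^{16} = (14/17)^{16} = 2177953337809371136/48661191875666868481.
By linearity of expectation: E[X] = Σ_H E[X_H] = 2862423051509815793 · p^{16} = 2862423051509815793 · 2177953337809371136/48661191875666868481 = 2177953337809371136/17.
Numerically: E[X] ≈ 1.281e+17.

E[X] = 2862423051509815793 · (14/17)^{16} = 2177953337809371136/17 ≈ 1.281e+17.


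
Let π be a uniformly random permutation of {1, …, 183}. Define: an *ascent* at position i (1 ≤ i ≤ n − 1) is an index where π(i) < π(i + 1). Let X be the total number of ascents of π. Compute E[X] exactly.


Write X = Σ X_I over i = 1, …, 182, with X_I the indicator of one ascent.
There are 182 indicators.
For each fixed i, the pair (π(i), π(i+1)) is a uniformly random ordered pair of distinct values from {1, …, 183}; by symmetry P[π(i) < π(i+1)] = 1/2.
By linearity: E[X] = 182 · (1/2) = (183 − 1) · (1/2) = 91 ≈ 91.00000.

E[X] = 91 = 91.00000.


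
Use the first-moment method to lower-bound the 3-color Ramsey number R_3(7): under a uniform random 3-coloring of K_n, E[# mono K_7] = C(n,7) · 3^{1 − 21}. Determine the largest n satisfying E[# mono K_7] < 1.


We need C(n, 7) · 3^{1 − 21} < 1, i.e. C(n, 7) < 3^{21 − 1} = 3486784401.
Check values of n near the boundary:
  n = 77: C(77, 7) = 2404808340; 2404808340 < 3486784401? YES
  n = 78: C(78, 7) = 2641902120; 2641902120 < 3486784401? YES
  n = 79: C(79, 7) = 2898753715; 2898753715 < 3486784401? YES
  n = 80: C(80, 7) = 3176716400; 3176716400 < 3486784401? YES
  n = 81: C(81, 7) = 3477216600; 3477216600 < 3486784401? YES
  n = 82: C(82, 7) = 3801756816; 3801756816 < 3486784401? NO
  n = 83: C(83, 7) = 4151918628; 4151918628 < 3486784401? NO
The largest n with C(n, 7) < 3486784401 is n = 81 (where E[X] = 42928600/43046721 ≈ 0.9973). Hence R_3(7) > 81, i.e. R_3(7) ≥ 82.

Largest n = 81; hence R_3(7) > 81.
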